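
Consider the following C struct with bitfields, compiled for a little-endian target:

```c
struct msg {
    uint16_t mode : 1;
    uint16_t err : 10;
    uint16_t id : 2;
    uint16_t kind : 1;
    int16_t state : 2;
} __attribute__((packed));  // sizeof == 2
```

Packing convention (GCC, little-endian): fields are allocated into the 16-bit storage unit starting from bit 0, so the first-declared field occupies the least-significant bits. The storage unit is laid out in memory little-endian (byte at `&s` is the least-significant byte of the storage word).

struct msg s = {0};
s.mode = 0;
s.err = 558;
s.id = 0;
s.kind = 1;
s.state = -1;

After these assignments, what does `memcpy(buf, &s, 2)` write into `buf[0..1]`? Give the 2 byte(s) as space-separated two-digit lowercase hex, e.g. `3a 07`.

mode:1 = 0 → 0x0 << 0 → word 0x0000
err:10 = 558 → 0x22e << 1 → word 0x045c
id:2 = 0 → 0x0 << 11 → word 0x045c
kind:1 = 1 → 0x1 << 13 → word 0x245c
state:2 = -1 → 0x3 << 14 → word 0xe45c
word = 0xe45c → little-endian bytes:
  [0]=0x5c  [1]=0xe4

5c e4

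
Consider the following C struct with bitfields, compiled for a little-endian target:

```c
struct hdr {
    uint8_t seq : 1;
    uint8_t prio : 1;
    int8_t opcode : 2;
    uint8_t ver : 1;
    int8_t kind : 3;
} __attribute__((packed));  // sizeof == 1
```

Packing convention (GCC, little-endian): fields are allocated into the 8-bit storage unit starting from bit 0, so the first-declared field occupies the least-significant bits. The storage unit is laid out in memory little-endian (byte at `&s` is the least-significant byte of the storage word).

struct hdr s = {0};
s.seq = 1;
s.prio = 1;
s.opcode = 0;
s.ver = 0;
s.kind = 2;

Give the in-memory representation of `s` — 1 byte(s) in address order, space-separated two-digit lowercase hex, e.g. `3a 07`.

seq (1b) val=1 bits=0x1 at bit 0: 0x01
prio (1b) val=1 bits=0x1 at bit 1: 0x03
opcode (2b) val=0 bits=0x0 at bit 2: 0x03
ver (1b) val=0 bits=0x0 at bit 4: 0x03
kind (3b) val=2 bits=0x2 at bit 5: 0x43
word = 0x43 → little-endian bytes:
  [0]=0x43

43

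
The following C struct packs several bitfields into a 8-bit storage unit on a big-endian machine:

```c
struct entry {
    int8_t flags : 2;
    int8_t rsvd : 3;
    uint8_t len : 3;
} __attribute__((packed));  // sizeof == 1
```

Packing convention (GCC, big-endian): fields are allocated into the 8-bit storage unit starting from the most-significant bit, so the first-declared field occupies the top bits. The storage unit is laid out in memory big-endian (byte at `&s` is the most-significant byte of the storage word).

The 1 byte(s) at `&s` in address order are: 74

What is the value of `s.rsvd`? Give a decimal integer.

-2

[0]=0x74 (big-endian) → word 0x74
flags [6+:2] = (word>>6) & 0x3 = 1
rsvd [3+:3] = (word>>3) & 0x7 = 6  ←
len [0+:3] = (word>>0) & 0x7 = 4
rsvd signed 3b, MSB=1: 6 - 8 = -2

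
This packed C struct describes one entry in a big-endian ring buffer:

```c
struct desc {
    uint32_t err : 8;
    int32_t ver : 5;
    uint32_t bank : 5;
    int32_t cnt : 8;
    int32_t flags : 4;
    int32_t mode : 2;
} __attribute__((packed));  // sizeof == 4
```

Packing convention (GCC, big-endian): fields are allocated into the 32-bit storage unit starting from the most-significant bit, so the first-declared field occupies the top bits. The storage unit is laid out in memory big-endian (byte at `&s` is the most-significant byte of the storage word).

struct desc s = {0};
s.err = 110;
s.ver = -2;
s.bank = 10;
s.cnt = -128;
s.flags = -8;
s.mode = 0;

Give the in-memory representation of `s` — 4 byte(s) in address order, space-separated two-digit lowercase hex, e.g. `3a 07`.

6e f2 a0 20

err:8 = 110 → 0x6e << 24 → word 0x6e000000
ver:5 = -2 → 0x1e << 19 → word 0x6ef00000
bank:5 = 10 → 0xa << 14 → word 0x6ef28000
cnt:8 = -128 → 0x80 << 6 → word 0x6ef2a000
flags:4 = -8 → 0x8 << 2 → word 0x6ef2a020
mode:2 = 0 → 0x0 << 0 → word 0x6ef2a020
word = 0x6ef2a020 → big-endian bytes:
  [0]=0x6e  [1]=0xf2  [2]=0xa0  [3]=0x20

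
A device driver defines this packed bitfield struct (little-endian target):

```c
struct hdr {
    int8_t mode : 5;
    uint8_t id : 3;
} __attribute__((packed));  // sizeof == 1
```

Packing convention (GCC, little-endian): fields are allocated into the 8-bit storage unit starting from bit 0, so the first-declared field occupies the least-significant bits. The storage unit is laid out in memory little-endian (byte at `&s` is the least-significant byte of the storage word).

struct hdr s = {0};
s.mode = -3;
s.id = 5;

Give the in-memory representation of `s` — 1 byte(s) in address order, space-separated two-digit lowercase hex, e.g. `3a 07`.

bd

[0+:5] mode=-3 & 0x1f = 0x1d; word=0x1d
[5+:3] id=5 & 0x7 = 0x5; word=0xbd
word = 0xbd → little-endian bytes:
  [0]=0xbd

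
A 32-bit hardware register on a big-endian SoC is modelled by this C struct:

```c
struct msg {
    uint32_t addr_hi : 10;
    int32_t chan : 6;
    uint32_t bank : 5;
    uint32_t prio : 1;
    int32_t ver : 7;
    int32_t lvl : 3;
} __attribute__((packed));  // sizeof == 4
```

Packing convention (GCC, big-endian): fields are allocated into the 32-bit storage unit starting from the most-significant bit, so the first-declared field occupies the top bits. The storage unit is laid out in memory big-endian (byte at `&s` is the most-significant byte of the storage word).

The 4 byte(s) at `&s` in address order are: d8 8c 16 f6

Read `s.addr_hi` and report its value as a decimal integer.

866

[0]=0xd8 [1]=0x8c [2]=0x16 [3]=0xf6 (big-endian) → word 0xd88c16f6
addr_hi [22+:10] = (word>>22) & 0x3ff = 866  ←
chan [16+:6] = (word>>16) & 0x3f = 12
bank [11+:5] = (word>>11) & 0x1f = 2
prio [10+:1] = (word>>10) & 0x1 = 1
ver [3+:7] = (word>>3) & 0x7f = 94
lvl [0+:3] = (word>>0) & 0x7 = 6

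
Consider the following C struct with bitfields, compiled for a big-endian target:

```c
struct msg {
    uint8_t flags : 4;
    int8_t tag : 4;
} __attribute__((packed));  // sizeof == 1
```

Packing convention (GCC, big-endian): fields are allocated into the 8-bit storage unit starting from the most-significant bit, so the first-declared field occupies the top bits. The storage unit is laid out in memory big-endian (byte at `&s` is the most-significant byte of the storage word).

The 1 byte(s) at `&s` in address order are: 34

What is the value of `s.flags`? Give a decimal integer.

[0]=0x34 (big-endian) → word 0x34
flags [4+:4] = (word>>4) & 0xf = 3  ←
tag [0+:4] = (word>>0) & 0xf = 4

3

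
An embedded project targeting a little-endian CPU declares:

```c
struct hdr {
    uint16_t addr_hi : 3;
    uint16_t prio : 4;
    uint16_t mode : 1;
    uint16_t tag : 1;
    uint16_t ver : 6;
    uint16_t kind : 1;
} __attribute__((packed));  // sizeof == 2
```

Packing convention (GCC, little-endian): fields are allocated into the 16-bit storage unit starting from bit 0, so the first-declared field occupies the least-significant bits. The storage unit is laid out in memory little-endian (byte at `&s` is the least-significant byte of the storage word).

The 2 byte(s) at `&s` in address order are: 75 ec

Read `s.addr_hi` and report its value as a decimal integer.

[0]=0x75 [1]=0xec (little-endian) → word 0xec75
addr_hi:3 @ bit 0 → (0xec75>>0)&0x7 = 0x5  ←
prio:4 @ bit 3 → (0xec75>>3)&0xf = 0xe
mode:1 @ bit 7 → (0xec75>>7)&0x1 = 0x0
tag:1 @ bit 8 → (0xec75>>8)&0x1 = 0x0
ver:6 @ bit 9 → (0xec75>>9)&0x3f = 0x36
kind:1 @ bit 15 → (0xec75>>15)&0x1 = 0x1

5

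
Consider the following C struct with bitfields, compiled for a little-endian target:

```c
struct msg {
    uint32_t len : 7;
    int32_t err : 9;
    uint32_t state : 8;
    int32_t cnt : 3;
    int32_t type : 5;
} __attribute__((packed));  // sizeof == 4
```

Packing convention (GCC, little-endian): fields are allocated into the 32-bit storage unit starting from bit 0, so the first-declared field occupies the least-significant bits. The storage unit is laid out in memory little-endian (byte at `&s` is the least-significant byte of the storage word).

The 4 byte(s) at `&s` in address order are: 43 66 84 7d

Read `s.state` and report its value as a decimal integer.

[0]=0x43 [1]=0x66 [2]=0x84 [3]=0x7d (little-endian) → word 0x7d846643
len [0+:7] = (word>>0) & 0x7f = 67
err [7+:9] = (word>>7) & 0x1ff = 204
state [16+:8] = (word>>16) & 0xff = 132  ←
cnt [24+:3] = (word>>24) & 0x7 = 5
type [27+:5] = (word>>27) & 0x1f = 15

132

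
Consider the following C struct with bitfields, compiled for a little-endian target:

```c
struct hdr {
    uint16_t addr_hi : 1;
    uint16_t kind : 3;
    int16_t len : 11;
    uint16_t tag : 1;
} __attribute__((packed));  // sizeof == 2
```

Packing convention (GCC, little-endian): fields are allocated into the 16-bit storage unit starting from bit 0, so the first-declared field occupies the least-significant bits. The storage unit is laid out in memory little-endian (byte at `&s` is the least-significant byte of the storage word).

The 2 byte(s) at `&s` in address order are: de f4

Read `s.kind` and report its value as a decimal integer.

7

[0]=0xde [1]=0xf4 (little-endian) → word 0xf4de
addr_hi [0+:1] = (word>>0) & 0x1 = 0
kind [1+:3] = (word>>1) & 0x7 = 7  ←
len [4+:11] = (word>>4) & 0x7ff = 1869
tag [15+:1] = (word>>15) & 0x1 = 1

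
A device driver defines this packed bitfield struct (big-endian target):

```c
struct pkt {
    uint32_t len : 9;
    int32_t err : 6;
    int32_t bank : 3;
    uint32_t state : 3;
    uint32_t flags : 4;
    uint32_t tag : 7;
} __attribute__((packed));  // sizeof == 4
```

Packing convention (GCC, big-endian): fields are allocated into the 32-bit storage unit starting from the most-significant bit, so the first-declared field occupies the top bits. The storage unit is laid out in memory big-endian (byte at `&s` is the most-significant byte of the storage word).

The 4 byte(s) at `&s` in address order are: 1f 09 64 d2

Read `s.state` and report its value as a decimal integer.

[0]=0x1f [1]=0x09 [2]=0x64 [3]=0xd2 (big-endian) → word 0x1f0964d2
len [23+:9] = (word>>23) & 0x1ff = 62
err [17+:6] = (word>>17) & 0x3f = 4
bank [14+:3] = (word>>14) & 0x7 = 5
state [11+:3] = (word>>11) & 0x7 = 4  ←
flags [7+:4] = (word>>7) & 0xf = 9
tag [0+:7] = (word>>0) & 0x7f = 82

4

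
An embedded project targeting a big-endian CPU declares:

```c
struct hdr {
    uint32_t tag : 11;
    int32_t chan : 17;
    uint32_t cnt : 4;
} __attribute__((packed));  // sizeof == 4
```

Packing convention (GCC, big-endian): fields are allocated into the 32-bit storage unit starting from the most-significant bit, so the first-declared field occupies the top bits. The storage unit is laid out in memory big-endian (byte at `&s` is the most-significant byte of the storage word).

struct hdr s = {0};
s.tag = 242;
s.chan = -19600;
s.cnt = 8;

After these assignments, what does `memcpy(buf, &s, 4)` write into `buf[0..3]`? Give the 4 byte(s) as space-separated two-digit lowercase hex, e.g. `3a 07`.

1e 5b 37 08

[21+:11] tag=242 & 0x7ff = 0xf2; word=0x1e400000
[4+:17] chan=-19600 & 0x1ffff = 0x1b370; word=0x1e5b3700
[0+:4] cnt=8 & 0xf = 0x8; word=0x1e5b3708
word = 0x1e5b3708 → big-endian bytes:
  [0]=0x1e  [1]=0x5b  [2]=0x37  [3]=0x08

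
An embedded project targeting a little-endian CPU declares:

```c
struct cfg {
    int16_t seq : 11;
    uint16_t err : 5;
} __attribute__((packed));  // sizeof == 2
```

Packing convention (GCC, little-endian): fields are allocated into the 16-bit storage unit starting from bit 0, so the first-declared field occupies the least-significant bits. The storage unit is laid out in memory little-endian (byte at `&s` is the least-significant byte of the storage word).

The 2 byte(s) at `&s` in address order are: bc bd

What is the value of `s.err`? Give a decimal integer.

23

[0]=0xbc [1]=0xbd (little-endian) → word 0xbdbc
seq [0+:11] = (word>>0) & 0x7ff = 1468
err [11+:5] = (word>>11) & 0x1f = 23  ←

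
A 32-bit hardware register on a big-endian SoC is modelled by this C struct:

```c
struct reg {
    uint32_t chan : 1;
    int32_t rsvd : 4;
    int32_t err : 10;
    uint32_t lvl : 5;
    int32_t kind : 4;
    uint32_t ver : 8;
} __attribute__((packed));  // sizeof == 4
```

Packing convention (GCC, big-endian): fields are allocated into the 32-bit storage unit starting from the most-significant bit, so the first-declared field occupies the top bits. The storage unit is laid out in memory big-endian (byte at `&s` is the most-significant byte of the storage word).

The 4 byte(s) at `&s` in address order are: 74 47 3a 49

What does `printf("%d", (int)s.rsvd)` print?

-2

[0]=0x74 [1]=0x47 [2]=0x3a [3]=0x49 (big-endian) → word 0x74473a49
chan [31+:1] = (word>>31) & 0x1 = 0
rsvd [27+:4] = (word>>27) & 0xf = 14  ←
err [17+:10] = (word>>17) & 0x3ff = 547
lvl [12+:5] = (word>>12) & 0x1f = 19
kind [8+:4] = (word>>8) & 0xf = 10
ver [0+:8] = (word>>0) & 0xff = 73
rsvd signed 4b, MSB=1: 14 - 16 = -2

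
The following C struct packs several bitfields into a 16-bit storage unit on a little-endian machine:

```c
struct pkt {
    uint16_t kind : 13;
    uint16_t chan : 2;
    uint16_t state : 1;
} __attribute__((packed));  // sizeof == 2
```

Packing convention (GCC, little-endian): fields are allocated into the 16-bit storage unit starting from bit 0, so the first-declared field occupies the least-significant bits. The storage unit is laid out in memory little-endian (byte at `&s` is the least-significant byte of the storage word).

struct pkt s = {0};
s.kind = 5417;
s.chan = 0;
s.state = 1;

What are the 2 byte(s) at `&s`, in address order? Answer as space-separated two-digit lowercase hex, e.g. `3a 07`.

29 95

[0+:13] kind=5417 & 0x1fff = 0x1529; word=0x1529
[13+:2] chan=0 & 0x3 = 0x0; word=0x1529
[15+:1] state=1 & 0x1 = 0x1; word=0x9529
word = 0x9529 → little-endian bytes:
  [0]=0x29  [1]=0x95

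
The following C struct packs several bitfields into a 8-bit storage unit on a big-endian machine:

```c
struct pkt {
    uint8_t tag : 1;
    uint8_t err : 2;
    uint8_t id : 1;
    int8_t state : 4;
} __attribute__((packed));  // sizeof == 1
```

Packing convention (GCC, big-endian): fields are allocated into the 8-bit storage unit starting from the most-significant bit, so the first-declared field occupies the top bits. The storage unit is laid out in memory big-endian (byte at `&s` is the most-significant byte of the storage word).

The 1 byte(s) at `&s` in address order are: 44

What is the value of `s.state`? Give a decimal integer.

[0]=0x44 (big-endian) → word 0x44
tag:1 @ bit 7 → (0x44>>7)&0x1 = 0x0
err:2 @ bit 5 → (0x44>>5)&0x3 = 0x2
id:1 @ bit 4 → (0x44>>4)&0x1 = 0x0
state:4 @ bit 0 → (0x44>>0)&0xf = 0x4  ←
state signed 4b, MSB=0: value = 4

4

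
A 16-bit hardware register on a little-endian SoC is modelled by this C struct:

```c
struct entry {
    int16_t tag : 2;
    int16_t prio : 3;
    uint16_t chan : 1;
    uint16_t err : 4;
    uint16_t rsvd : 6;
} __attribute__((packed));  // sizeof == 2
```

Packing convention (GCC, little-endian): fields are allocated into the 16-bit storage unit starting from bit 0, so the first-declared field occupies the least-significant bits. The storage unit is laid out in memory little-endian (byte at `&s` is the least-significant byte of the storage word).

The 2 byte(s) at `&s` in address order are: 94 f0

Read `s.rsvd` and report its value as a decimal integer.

[0]=0x94 [1]=0xf0 (little-endian) → word 0xf094
tag [0+:2] = (word>>0) & 0x3 = 0
prio [2+:3] = (word>>2) & 0x7 = 5
chan [5+:1] = (word>>5) & 0x1 = 0
err [6+:4] = (word>>6) & 0xf = 2
rsvd [10+:6] = (word>>10) & 0x3f = 60  ←

60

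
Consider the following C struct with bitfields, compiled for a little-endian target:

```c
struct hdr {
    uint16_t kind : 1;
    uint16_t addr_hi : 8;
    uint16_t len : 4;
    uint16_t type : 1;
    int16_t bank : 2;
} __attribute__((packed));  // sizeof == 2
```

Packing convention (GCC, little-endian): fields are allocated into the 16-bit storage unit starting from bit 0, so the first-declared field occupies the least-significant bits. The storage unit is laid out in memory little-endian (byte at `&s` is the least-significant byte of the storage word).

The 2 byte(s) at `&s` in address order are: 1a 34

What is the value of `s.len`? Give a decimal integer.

[0]=0x1a [1]=0x34 (little-endian) → word 0x341a
kind:1 @ bit 0 → (0x341a>>0)&0x1 = 0x0
addr_hi:8 @ bit 1 → (0x341a>>1)&0xff = 0xd
len:4 @ bit 9 → (0x341a>>9)&0xf = 0xa  ←
type:1 @ bit 13 → (0x341a>>13)&0x1 = 0x1
bank:2 @ bit 14 → (0x341a>>14)&0x3 = 0x0

10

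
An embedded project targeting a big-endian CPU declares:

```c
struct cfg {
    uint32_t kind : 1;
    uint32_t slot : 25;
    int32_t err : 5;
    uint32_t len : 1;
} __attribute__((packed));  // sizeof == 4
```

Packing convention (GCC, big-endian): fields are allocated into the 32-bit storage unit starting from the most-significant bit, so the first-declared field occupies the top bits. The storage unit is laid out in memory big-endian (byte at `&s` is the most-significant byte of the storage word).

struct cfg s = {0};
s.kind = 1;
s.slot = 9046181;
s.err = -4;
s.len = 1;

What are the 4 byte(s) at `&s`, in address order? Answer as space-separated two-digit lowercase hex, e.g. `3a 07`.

a2 82 29 79

kind:1 = 1 → 0x1 << 31 → word 0x80000000
slot:25 = 9046181 → 0x8a08a5 << 6 → word 0xa2822940
err:5 = -4 → 0x1c << 1 → word 0xa2822978
len:1 = 1 → 0x1 << 0 → word 0xa2822979
word = 0xa2822979 → big-endian bytes:
  [0]=0xa2  [1]=0x82  [2]=0x29  [3]=0x79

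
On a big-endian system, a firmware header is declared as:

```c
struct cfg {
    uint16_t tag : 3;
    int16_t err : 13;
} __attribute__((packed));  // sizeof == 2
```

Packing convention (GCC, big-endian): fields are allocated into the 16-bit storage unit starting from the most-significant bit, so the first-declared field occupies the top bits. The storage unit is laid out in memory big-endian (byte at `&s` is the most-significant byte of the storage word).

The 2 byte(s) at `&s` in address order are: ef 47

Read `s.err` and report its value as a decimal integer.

[0]=0xef [1]=0x47 (big-endian) → word 0xef47
tag:3 @ bit 13 → (0xef47>>13)&0x7 = 0x7
err:13 @ bit 0 → (0xef47>>0)&0x1fff = 0xf47  ←
err signed 13b, MSB=0: value = 3911

3911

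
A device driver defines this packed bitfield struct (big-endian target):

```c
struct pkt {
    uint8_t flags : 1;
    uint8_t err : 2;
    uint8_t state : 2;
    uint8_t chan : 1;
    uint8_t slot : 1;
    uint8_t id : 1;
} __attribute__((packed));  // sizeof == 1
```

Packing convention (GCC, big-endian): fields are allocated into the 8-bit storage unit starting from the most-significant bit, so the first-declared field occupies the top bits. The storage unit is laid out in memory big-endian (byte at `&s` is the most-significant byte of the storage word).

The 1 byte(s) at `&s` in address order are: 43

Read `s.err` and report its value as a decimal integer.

2

[0]=0x43 (big-endian) → word 0x43
flags:1 @ bit 7 → (0x43>>7)&0x1 = 0x0
err:2 @ bit 5 → (0x43>>5)&0x3 = 0x2  ←
state:2 @ bit 3 → (0x43>>3)&0x3 = 0x0
chan:1 @ bit 2 → (0x43>>2)&0x1 = 0x0
slot:1 @ bit 1 → (0x43>>1)&0x1 = 0x1
id:1 @ bit 0 → (0x43>>0)&0x1 = 0x1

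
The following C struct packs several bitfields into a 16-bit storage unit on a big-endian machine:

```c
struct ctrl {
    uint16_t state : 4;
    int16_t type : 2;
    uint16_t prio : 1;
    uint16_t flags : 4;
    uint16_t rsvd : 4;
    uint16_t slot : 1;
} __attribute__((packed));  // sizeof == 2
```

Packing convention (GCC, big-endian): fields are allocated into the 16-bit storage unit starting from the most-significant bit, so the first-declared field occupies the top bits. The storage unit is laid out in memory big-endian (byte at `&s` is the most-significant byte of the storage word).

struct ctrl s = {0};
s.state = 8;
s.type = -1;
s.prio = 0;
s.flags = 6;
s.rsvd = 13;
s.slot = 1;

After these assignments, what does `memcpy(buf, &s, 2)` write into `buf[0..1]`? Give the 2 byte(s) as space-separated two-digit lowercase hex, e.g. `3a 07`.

state:4 = 8 → 0x8 << 12 → word 0x8000
type:2 = -1 → 0x3 << 10 → word 0x8c00
prio:1 = 0 → 0x0 << 9 → word 0x8c00
flags:4 = 6 → 0x6 << 5 → word 0x8cc0
rsvd:4 = 13 → 0xd << 1 → word 0x8cda
slot:1 = 1 → 0x1 << 0 → word 0x8cdb
word = 0x8cdb → big-endian bytes:
  [0]=0x8c  [1]=0xdb

8c db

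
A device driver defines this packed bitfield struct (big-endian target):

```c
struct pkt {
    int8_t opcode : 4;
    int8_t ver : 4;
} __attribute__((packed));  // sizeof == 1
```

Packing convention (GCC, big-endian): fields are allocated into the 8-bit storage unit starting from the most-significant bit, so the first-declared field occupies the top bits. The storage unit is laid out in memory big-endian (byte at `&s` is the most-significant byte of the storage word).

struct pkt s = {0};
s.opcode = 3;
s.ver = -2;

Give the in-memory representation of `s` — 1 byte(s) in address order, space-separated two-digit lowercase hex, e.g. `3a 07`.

3e

opcode:4 = 3 → 0x3 << 4 → word 0x30
ver:4 = -2 → 0xe << 0 → word 0x3e
word = 0x3e → big-endian bytes:
  [0]=0x3e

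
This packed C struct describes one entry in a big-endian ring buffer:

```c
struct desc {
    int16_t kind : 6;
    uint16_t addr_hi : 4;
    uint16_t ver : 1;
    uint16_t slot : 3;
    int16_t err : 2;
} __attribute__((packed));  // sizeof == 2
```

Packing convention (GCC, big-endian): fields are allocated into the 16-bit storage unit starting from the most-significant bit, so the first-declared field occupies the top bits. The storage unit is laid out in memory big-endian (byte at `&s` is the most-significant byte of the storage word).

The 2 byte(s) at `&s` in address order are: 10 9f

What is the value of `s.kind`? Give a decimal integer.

4

[0]=0x10 [1]=0x9f (big-endian) → word 0x109f
kind:6 @ bit 10 → (0x109f>>10)&0x3f = 0x4  ←
addr_hi:4 @ bit 6 → (0x109f>>6)&0xf = 0x2
ver:1 @ bit 5 → (0x109f>>5)&0x1 = 0x0
slot:3 @ bit 2 → (0x109f>>2)&0x7 = 0x7
err:2 @ bit 0 → (0x109f>>0)&0x3 = 0x3
kind signed 6b, MSB=0: value = 4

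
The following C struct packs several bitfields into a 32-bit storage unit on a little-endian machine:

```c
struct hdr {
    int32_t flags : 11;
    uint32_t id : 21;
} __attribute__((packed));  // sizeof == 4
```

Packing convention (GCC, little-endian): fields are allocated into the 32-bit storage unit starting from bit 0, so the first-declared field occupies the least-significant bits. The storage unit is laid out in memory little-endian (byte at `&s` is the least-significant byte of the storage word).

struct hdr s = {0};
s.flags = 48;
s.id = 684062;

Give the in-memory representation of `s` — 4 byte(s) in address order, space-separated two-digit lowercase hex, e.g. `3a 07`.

30 f0 80 53

flags (11b) val=48 bits=0x30 at bit 0: 0x00000030
id (21b) val=684062 bits=0xa701e at bit 11: 0x5380f030
word = 0x5380f030 → little-endian bytes:
  [0]=0x30  [1]=0xf0  [2]=0x80  [3]=0x53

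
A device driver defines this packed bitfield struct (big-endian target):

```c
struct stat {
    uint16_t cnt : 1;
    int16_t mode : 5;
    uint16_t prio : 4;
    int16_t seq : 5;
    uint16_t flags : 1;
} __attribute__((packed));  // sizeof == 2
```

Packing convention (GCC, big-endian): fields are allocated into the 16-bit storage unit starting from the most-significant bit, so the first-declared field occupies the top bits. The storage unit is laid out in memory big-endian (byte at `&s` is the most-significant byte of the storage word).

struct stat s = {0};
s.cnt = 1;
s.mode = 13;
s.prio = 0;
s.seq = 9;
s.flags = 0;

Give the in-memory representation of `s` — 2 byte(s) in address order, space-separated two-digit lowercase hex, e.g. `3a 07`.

b4 12

cnt:1 = 1 → 0x1 << 15 → word 0x8000
mode:5 = 13 → 0xd << 10 → word 0xb400
prio:4 = 0 → 0x0 << 6 → word 0xb400
seq:5 = 9 → 0x9 << 1 → word 0xb412
flags:1 = 0 → 0x0 << 0 → word 0xb412
word = 0xb412 → big-endian bytes:
  [0]=0xb4  [1]=0x12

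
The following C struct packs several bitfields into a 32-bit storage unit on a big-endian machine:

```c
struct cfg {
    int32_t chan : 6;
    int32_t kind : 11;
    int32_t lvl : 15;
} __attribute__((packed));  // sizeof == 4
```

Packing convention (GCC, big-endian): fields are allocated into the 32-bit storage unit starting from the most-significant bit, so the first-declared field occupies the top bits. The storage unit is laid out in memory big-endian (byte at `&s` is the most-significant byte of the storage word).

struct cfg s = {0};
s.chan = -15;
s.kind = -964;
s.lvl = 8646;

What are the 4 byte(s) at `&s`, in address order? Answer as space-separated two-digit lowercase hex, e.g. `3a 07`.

chan (6b) val=-15 bits=0x31 at bit 26: 0xc4000000
kind (11b) val=-964 bits=0x43c at bit 15: 0xc61e0000
lvl (15b) val=8646 bits=0x21c6 at bit 0: 0xc61e21c6
word = 0xc61e21c6 → big-endian bytes:
  [0]=0xc6  [1]=0x1e  [2]=0x21  [3]=0xc6

c6 1e 21 c6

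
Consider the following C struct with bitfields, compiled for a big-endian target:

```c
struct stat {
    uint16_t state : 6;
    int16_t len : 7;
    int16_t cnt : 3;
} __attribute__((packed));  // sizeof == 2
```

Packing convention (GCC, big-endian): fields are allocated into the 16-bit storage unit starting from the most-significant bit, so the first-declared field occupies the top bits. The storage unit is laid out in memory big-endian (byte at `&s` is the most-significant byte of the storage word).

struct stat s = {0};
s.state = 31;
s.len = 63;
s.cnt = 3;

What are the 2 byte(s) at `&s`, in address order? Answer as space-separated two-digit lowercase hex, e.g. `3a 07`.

[10+:6] state=31 & 0x3f = 0x1f; word=0x7c00
[3+:7] len=63 & 0x7f = 0x3f; word=0x7df8
[0+:3] cnt=3 & 0x7 = 0x3; word=0x7dfb
word = 0x7dfb → big-endian bytes:
  [0]=0x7d  [1]=0xfb

7d fb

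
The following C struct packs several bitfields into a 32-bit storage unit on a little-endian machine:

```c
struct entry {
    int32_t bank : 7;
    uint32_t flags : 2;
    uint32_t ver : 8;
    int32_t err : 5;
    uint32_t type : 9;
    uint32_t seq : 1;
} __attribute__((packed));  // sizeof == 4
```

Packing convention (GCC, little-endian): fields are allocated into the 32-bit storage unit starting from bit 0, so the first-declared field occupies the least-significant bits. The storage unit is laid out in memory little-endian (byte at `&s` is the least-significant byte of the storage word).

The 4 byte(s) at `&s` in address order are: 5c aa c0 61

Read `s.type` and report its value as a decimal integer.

[0]=0x5c [1]=0xaa [2]=0xc0 [3]=0x61 (little-endian) → word 0x61c0aa5c
bank [0+:7] = (word>>0) & 0x7f = 92
flags [7+:2] = (word>>7) & 0x3 = 0
ver [9+:8] = (word>>9) & 0xff = 85
err [17+:5] = (word>>17) & 0x1f = 0
type [22+:9] = (word>>22) & 0x1ff = 391  ←
seq [31+:1] = (word>>31) & 0x1 = 0

391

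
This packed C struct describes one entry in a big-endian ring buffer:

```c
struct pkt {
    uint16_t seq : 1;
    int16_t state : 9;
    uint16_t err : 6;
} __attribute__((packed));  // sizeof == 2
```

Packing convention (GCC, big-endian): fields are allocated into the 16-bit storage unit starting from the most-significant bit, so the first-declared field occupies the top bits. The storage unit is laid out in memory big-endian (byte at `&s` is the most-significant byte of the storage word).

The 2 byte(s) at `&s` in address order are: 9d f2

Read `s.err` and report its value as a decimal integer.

50

[0]=0x9d [1]=0xf2 (big-endian) → word 0x9df2
seq [15+:1] = (word>>15) & 0x1 = 1
state [6+:9] = (word>>6) & 0x1ff = 119
err [0+:6] = (word>>0) & 0x3f = 50  ←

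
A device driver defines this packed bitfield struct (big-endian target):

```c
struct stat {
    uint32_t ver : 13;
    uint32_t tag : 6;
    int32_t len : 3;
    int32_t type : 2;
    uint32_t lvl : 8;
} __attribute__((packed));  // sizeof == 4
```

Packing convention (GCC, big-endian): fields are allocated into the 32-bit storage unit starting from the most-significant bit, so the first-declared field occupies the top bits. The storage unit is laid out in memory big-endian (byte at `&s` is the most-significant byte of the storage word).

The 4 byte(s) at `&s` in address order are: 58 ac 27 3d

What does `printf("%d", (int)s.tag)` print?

33

[0]=0x58 [1]=0xac [2]=0x27 [3]=0x3d (big-endian) → word 0x58ac273d
ver:13 @ bit 19 → (0x58ac273d>>19)&0x1fff = 0xb15
tag:6 @ bit 13 → (0x58ac273d>>13)&0x3f = 0x21  ←
len:3 @ bit 10 → (0x58ac273d>>10)&0x7 = 0x1
type:2 @ bit 8 → (0x58ac273d>>8)&0x3 = 0x3
lvl:8 @ bit 0 → (0x58ac273d>>0)&0xff = 0x3d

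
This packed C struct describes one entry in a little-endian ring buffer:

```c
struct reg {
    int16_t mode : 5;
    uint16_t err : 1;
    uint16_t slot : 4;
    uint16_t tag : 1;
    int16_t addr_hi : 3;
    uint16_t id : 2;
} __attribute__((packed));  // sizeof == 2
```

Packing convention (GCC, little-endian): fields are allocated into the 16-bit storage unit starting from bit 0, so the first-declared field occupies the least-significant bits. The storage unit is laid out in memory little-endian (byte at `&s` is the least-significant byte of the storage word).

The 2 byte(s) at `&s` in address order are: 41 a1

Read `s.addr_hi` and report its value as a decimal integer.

-4

[0]=0x41 [1]=0xa1 (little-endian) → word 0xa141
mode:5 @ bit 0 → (0xa141>>0)&0x1f = 0x1
err:1 @ bit 5 → (0xa141>>5)&0x1 = 0x0
slot:4 @ bit 6 → (0xa141>>6)&0xf = 0x5
tag:1 @ bit 10 → (0xa141>>10)&0x1 = 0x0
addr_hi:3 @ bit 11 → (0xa141>>11)&0x7 = 0x4  ←
id:2 @ bit 14 → (0xa141>>14)&0x3 = 0x2
addr_hi signed 3b, MSB=1: 4 - 8 = -4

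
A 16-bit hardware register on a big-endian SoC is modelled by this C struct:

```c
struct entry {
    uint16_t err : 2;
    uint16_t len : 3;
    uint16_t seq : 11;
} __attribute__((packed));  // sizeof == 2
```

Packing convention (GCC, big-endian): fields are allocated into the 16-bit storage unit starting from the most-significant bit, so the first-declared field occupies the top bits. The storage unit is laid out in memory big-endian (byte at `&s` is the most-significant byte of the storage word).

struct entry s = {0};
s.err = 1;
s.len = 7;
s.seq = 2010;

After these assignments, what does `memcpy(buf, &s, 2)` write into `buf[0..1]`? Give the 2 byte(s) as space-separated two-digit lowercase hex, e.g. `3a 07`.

err:2 = 1 → 0x1 << 14 → word 0x4000
len:3 = 7 → 0x7 << 11 → word 0x7800
seq:11 = 2010 → 0x7da << 0 → word 0x7fda
word = 0x7fda → big-endian bytes:
  [0]=0x7f  [1]=0xda

7f da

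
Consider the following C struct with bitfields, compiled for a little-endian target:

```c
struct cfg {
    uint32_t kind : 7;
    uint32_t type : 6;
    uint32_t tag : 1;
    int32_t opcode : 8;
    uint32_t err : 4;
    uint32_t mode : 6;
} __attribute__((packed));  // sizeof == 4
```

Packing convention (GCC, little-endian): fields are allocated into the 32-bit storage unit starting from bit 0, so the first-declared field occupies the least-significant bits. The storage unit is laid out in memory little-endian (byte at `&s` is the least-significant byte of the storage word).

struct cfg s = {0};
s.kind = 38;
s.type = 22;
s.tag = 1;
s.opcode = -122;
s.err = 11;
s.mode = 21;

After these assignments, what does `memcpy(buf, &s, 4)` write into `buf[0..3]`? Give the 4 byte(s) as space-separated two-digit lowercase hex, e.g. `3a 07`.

26 ab e1 56

[0+:7] kind=38 & 0x7f = 0x26; word=0x00000026
[7+:6] type=22 & 0x3f = 0x16; word=0x00000b26
[13+:1] tag=1 & 0x1 = 0x1; word=0x00002b26
[14+:8] opcode=-122 & 0xff = 0x86; word=0x0021ab26
[22+:4] err=11 & 0xf = 0xb; word=0x02e1ab26
[26+:6] mode=21 & 0x3f = 0x15; word=0x56e1ab26
word = 0x56e1ab26 → little-endian bytes:
  [0]=0x26  [1]=0xab  [2]=0xe1  [3]=0x56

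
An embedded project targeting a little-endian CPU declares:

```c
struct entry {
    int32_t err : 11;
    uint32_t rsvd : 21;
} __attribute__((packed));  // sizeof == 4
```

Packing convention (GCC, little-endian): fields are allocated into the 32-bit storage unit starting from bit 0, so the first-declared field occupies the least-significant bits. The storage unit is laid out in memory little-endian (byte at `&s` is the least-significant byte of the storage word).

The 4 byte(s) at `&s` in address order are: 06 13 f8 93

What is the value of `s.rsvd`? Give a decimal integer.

[0]=0x06 [1]=0x13 [2]=0xf8 [3]=0x93 (little-endian) → word 0x93f81306
err:11 @ bit 0 → (0x93f81306>>0)&0x7ff = 0x306
rsvd:21 @ bit 11 → (0x93f81306>>11)&0x1fffff = 0x127f02  ←

1212162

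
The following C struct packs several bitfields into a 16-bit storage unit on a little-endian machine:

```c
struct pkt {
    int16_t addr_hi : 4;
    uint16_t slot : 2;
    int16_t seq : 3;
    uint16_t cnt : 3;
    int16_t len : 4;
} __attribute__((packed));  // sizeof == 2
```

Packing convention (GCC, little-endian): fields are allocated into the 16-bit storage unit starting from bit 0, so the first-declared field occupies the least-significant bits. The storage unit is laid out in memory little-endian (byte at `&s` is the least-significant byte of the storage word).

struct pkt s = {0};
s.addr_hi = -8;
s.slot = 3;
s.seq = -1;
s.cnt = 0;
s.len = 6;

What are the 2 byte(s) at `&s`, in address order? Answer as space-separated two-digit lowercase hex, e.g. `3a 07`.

addr_hi (4b) val=-8 bits=0x8 at bit 0: 0x0008
slot (2b) val=3 bits=0x3 at bit 4: 0x0038
seq (3b) val=-1 bits=0x7 at bit 6: 0x01f8
cnt (3b) val=0 bits=0x0 at bit 9: 0x01f8
len (4b) val=6 bits=0x6 at bit 12: 0x61f8
word = 0x61f8 → little-endian bytes:
  [0]=0xf8  [1]=0x61

f8 61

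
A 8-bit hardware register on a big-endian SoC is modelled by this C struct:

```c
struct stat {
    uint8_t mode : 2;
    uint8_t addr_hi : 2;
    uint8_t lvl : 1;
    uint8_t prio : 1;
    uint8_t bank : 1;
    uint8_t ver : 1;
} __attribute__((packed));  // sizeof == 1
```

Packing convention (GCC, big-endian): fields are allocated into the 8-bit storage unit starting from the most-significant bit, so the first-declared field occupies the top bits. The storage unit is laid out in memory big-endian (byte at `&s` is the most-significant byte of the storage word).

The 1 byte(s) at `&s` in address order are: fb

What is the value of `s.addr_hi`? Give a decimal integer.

[0]=0xfb (big-endian) → word 0xfb
mode [6+:2] = (word>>6) & 0x3 = 3
addr_hi [4+:2] = (word>>4) & 0x3 = 3  ←
lvl [3+:1] = (word>>3) & 0x1 = 1
prio [2+:1] = (word>>2) & 0x1 = 0
bank [1+:1] = (word>>1) & 0x1 = 1
ver [0+:1] = (word>>0) & 0x1 = 1

3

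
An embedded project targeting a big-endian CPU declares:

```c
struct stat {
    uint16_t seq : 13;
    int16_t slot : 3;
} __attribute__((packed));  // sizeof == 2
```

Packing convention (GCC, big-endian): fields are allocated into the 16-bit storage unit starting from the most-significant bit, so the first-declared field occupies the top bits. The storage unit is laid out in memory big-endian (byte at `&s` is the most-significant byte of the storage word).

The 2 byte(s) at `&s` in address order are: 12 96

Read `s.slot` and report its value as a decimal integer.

[0]=0x12 [1]=0x96 (big-endian) → word 0x1296
seq:13 @ bit 3 → (0x1296>>3)&0x1fff = 0x252
slot:3 @ bit 0 → (0x1296>>0)&0x7 = 0x6  ←
slot signed 3b, MSB=1: 6 - 8 = -2

-2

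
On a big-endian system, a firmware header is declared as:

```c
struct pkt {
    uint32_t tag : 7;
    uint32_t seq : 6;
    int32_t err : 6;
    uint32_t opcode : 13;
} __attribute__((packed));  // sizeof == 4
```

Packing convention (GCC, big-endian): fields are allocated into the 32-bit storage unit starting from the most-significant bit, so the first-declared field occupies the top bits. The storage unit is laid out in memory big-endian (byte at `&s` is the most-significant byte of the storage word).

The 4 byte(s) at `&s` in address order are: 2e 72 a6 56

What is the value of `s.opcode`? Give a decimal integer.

1622

[0]=0x2e [1]=0x72 [2]=0xa6 [3]=0x56 (big-endian) → word 0x2e72a656
tag [25+:7] = (word>>25) & 0x7f = 23
seq [19+:6] = (word>>19) & 0x3f = 14
err [13+:6] = (word>>13) & 0x3f = 21
opcode [0+:13] = (word>>0) & 0x1fff = 1622  ←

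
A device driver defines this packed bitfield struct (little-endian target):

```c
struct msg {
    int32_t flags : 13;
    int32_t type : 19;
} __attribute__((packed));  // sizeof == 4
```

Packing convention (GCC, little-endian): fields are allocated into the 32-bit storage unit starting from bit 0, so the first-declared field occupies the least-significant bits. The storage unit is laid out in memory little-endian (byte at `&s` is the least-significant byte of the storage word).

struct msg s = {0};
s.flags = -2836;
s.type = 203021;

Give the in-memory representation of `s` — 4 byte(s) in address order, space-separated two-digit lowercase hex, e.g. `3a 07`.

[0+:13] flags=-2836 & 0x1fff = 0x14ec; word=0x000014ec
[13+:19] type=203021 & 0x7ffff = 0x3190d; word=0x6321b4ec
word = 0x6321b4ec → little-endian bytes:
  [0]=0xec  [1]=0xb4  [2]=0x21  [3]=0x63

ec b4 21 63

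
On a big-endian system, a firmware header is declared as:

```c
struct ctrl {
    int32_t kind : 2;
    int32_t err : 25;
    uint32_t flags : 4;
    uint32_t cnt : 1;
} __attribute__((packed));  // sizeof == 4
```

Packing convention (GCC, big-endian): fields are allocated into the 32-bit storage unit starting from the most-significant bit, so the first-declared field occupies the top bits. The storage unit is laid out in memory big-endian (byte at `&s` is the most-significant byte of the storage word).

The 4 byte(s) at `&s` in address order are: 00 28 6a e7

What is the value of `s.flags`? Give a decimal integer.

3

[0]=0x00 [1]=0x28 [2]=0x6a [3]=0xe7 (big-endian) → word 0x00286ae7
kind [30+:2] = (word>>30) & 0x3 = 0
err [5+:25] = (word>>5) & 0x1ffffff = 82775
flags [1+:4] = (word>>1) & 0xf = 3  ←
cnt [0+:1] = (word>>0) & 0x1 = 1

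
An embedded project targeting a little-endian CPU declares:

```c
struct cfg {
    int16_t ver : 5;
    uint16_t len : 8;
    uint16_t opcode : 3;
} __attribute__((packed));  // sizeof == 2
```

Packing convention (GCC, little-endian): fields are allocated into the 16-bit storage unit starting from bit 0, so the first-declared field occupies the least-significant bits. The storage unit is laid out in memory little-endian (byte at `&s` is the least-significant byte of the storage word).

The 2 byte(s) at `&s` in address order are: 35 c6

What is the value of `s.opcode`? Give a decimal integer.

6

[0]=0x35 [1]=0xc6 (little-endian) → word 0xc635
ver:5 @ bit 0 → (0xc635>>0)&0x1f = 0x15
len:8 @ bit 5 → (0xc635>>5)&0xff = 0x31
opcode:3 @ bit 13 → (0xc635>>13)&0x7 = 0x6  ←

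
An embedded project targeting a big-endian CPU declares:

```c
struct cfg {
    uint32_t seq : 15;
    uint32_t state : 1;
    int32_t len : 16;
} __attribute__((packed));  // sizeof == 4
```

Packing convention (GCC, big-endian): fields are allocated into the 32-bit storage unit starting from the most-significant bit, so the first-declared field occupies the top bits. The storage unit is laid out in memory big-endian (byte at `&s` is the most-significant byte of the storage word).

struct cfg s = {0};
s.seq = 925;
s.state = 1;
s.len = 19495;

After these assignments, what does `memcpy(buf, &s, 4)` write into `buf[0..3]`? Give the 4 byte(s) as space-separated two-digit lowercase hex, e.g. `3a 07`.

07 3b 4c 27

seq:15 = 925 → 0x39d << 17 → word 0x073a0000
state:1 = 1 → 0x1 << 16 → word 0x073b0000
len:16 = 19495 → 0x4c27 << 0 → word 0x073b4c27
word = 0x073b4c27 → big-endian bytes:
  [0]=0x07  [1]=0x3b  [2]=0x4c  [3]=0x27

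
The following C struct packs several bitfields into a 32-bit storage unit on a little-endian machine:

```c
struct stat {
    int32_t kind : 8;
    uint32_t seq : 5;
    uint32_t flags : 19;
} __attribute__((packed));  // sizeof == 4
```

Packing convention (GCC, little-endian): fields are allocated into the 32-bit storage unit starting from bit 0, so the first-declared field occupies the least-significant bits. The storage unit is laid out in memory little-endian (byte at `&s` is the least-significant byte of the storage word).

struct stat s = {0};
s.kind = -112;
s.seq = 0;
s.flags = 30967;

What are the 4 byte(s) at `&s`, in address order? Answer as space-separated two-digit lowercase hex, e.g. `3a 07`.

[0+:8] kind=-112 & 0xff = 0x90; word=0x00000090
[8+:5] seq=0 & 0x1f = 0x0; word=0x00000090
[13+:19] flags=30967 & 0x7ffff = 0x78f7; word=0x0f1ee090
word = 0x0f1ee090 → little-endian bytes:
  [0]=0x90  [1]=0xe0  [2]=0x1e  [3]=0x0f

90 e0 1e 0f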